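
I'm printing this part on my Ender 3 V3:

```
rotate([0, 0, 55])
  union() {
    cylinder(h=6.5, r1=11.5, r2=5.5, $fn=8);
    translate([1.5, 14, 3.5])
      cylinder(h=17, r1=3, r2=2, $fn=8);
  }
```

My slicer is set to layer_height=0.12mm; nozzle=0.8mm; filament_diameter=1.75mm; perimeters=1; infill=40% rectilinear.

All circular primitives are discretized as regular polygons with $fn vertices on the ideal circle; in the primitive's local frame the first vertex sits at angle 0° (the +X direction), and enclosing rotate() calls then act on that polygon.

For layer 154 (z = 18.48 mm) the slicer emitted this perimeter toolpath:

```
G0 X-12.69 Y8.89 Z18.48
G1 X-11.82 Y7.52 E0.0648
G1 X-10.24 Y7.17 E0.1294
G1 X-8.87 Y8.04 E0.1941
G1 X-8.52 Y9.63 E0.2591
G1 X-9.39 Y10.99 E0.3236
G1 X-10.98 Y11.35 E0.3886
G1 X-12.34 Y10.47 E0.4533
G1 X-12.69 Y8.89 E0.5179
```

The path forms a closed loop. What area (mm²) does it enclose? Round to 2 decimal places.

12.70 mm²

Apply the shoelace formula to the sequence of (X, Y) vertices; enclosed area = 12.70 mm².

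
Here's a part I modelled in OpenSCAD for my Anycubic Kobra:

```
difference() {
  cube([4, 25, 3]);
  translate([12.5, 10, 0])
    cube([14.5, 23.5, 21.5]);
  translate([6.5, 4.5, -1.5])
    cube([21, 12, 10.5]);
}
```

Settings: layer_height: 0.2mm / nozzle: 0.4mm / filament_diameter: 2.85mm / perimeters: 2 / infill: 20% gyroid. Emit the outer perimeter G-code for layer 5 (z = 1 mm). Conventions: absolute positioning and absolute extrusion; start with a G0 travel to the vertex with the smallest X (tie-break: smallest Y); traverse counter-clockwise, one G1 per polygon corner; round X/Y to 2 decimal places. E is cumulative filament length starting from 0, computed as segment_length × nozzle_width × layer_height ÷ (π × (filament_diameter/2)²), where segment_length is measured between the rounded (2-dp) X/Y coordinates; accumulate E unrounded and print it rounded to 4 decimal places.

G0 X0.00 Y0.00 Z1.00
G1 X4.00 Y0.00 E0.0502
G1 X4.00 Y25.00 E0.3637
G1 X0.00 Y25.00 E0.4138
G1 X0.00 Y0.00 E0.7273

At z = 1 mm: the cube is present — its section is the full 4×25 rectangle; the 14.5×23.5 cube at (12.5, 10) contributes its full rectangle; the cube at (6.5, 4.5) is present — its section is the full 21×12 rectangle; Taking the first minus the rest: starting from the 4×25 cube, the 14.5×23.5 cube at (12.5, 10) misses the remaining region (no effect); the 21×12 cube at (6.5, 4.5) misses the remaining region (no effect) — 1 connected region. The outline is a single polygon with 4 vertices. Extrusion per mm of travel: 0.4 × 0.2 / (π × 1.425²) = 0.012540. Accumulating E over each segment gives final E = 0.7273.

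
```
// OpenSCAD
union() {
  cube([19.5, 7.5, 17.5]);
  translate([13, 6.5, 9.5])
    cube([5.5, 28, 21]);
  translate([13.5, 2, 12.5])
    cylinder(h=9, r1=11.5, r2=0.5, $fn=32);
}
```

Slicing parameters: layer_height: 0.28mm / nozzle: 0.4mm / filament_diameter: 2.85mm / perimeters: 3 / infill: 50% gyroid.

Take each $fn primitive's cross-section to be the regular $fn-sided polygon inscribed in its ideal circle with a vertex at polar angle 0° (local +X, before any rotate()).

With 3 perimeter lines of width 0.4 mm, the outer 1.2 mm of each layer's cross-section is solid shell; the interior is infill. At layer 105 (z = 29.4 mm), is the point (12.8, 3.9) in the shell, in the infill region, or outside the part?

outside

At z = 29.4 mm: the cube is not intersected at this z (z outside [0, 17.5]); the 5.5×28 cube at (13, 6.5) contributes its full rectangle; the cone at (13.5, 2) is not intersected at this z (z outside [12.5, 21.5]); Taking the union: only the 5.5×28 cube at (13, 6.5) is present, so the union is just that shape — 1 connected region. Overall, the cross-section is a single solid region. The nearest boundary edge runs (13.00, 6.50)→(18.50, 6.50); distance from the point to it = 2.61 mm. The point is not inside any of the regions above, so it lies outside the cross-section (2.61 mm from the nearest boundary).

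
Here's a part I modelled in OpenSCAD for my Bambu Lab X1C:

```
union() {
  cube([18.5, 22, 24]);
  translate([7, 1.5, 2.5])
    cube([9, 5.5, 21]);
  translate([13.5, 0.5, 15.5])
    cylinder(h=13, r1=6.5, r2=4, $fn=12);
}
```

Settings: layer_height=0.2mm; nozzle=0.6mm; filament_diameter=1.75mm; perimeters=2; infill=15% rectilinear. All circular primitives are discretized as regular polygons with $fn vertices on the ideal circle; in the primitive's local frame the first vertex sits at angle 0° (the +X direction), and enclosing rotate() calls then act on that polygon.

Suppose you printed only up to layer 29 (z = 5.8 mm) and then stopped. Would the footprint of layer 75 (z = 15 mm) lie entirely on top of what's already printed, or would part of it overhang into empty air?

entirely on top

Compare the two slices. At z = 5.8: the cube (footprint 18.5×22) is included at this height (area 407.00 mm²); the cube at (7, 1.5) is present — its section is the full 9×5.5 rectangle (area 49.50 mm²); the cone at (13.5, 0.5) does not reach this height (z outside [15.5, 28.5]); Merging all regions: the 9×5.5 cube at (7, 1.5) lies entirely inside the 18.5×22 cube, so the union is just the 18.5×22 cube — area = 407.00 mm². At z = 15: the cube (footprint 18.5×22) is included at this height (area 407.00 mm²); the 9×5.5 cube at (7, 1.5) contributes its full rectangle (area 49.50 mm²); the cone at (13.5, 0.5) is not intersected at this z (z outside [15.5, 28.5]); Merging all regions: the 9×5.5 cube at (7, 1.5) lies entirely inside the 18.5×22 cube, so the union is just the 18.5×22 cube — area = 407.00 mm². Checking containment: the cross-section at z = 15 is a subset of the cross-section at z = 5.8.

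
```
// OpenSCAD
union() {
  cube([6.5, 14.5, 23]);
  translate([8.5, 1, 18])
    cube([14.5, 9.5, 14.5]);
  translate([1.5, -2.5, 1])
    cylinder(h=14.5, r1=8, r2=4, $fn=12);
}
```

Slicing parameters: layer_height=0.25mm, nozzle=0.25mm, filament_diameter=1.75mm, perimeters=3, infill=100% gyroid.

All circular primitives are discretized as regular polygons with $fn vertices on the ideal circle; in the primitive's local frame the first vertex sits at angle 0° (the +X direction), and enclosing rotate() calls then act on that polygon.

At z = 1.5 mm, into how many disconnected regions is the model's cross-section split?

1

At z = 1.5 mm: the cube is present — its section is the full 6.5×14.5 rectangle; the cube at (8.5, 1) is absent (z outside [18, 32.5]); the cone at (1.5, -2.5) (r1=8→r2=4) has section circumradius 7.862 here — a regular 12-gon; Taking the union: the regions partially overlap (shared area 30.78 mm²), so overlapping operands fuse into one piece — 1 connected region. The result has 1 disconnected region.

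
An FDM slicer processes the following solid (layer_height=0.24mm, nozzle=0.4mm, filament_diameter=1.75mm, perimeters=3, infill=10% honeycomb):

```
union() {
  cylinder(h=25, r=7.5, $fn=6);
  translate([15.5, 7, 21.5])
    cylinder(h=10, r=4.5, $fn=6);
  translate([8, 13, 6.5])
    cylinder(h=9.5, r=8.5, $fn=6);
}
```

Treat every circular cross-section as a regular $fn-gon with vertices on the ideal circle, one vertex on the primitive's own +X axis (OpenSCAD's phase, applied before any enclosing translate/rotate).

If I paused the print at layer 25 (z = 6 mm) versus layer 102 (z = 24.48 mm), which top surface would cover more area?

layer 102 (z = 24.48 mm)

Layer 25 (z = 6): the r=7.5 cylinder contributes a regular 6-gon of circumradius 7.5 (area = (6/2)·7.500²·sin(360°/6) = 146.14 mm²); the cylinder at (15.5, 7) does not reach this height (z outside [21.5, 31.5]); the cylinder at (8, 13) is absent (z outside [6.5, 16]); Taking the union: only the r=7.5 cylinder is present, so the union is just that shape — area = 146.14 mm². So its area = 146.14 mm². Layer 102 (z = 24.48): the r=7.5 cylinder contributes a regular 6-gon of circumradius 7.5 (area = (6/2)·7.500²·sin(360°/6) = 146.14 mm²); the cylinder at (15.5, 7): section is a regular 6-gon, circumradius r=4.5 (area = (6/2)·4.500²·sin(360°/6) = 52.61 mm²); the cylinder at (8, 13) does not reach this height (z outside [6.5, 16]); Merging all regions: the 2 present regions are separate (no shared area or edge), so areas and boundary lengths simply add and each stays a separate island — area = 198.75 mm². So its area = 198.75 mm². Layer 102 is larger (198.75 vs 146.14 mm²).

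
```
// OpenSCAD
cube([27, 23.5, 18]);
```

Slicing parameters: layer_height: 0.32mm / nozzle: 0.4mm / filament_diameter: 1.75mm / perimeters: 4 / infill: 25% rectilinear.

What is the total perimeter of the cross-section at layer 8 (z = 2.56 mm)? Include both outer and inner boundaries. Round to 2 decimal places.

At z = 2.56 mm: the 27×23.5 cube contributes its full rectangle (perimeter 101.00 mm). Overall, the cross-section is a single solid region. Total boundary length (outer) = 101.00 mm.

101.00 mm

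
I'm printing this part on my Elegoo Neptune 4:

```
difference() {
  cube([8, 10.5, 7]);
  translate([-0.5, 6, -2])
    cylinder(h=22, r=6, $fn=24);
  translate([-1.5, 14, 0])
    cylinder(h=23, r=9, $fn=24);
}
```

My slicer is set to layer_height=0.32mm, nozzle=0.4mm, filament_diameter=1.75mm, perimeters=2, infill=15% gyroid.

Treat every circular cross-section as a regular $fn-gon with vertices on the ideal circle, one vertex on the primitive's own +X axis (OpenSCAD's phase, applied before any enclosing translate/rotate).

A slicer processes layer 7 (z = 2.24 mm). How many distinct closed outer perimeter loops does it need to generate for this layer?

At z = 2.24 mm: the cube (footprint 8×10.5) is included at this height; the cylinder at (-0.5, 6): section is a regular 24-gon, circumradius r=6; the r=9 cylinder at (-1.5, 14) contributes a regular 24-gon of circumradius 9; Taking the first minus the rest: starting from the 8×10.5 cube, the r=6 cylinder at (-0.5, 6) partially overlaps it — only the 46.74 mm² overlap (of its 111.81 mm²) is removed, clipping the outline; the r=9 cylinder at (-1.5, 14) partially overlaps it — only the 4.01 mm² overlap (of its 251.57 mm²) is removed, clipping the outline — 1 connected region. The result has 1 disconnected region.

1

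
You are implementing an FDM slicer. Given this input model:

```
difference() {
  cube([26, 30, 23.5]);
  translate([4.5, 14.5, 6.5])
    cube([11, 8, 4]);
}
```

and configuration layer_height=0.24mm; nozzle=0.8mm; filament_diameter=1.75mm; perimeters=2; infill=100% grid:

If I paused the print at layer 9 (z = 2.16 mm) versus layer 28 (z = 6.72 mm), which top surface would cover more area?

layer 9 (z = 2.16 mm)

Layer 9 (z = 2.16): the cube (footprint 26×30) is included at this height (area 780.00 mm²); the cube at (4.5, 14.5) is not intersected at this z (z outside [6.5, 10.5]); Subtracting the remaining from the first: none of the subtracted shapes is present at this height, so the 26×30 cube is unchanged — area = 780.00 mm². So its area = 780.00 mm². Layer 28 (z = 6.72): the cube is present — its section is the full 26×30 rectangle (area 780.00 mm²); the cube at (4.5, 14.5) is present — its section is the full 11×8 rectangle (area 88.00 mm²); Subtracting the remaining from the first: starting from the 26×30 cube (780.00 mm²), the 11×8 cube at (4.5, 14.5) lies wholly inside it (removes its full 88.00 mm² and its 38.00 mm outline becomes a hole wall) — area = 692.00 mm². So its area = 692.00 mm². Layer 9 is larger (780.00 vs 692.00 mm²).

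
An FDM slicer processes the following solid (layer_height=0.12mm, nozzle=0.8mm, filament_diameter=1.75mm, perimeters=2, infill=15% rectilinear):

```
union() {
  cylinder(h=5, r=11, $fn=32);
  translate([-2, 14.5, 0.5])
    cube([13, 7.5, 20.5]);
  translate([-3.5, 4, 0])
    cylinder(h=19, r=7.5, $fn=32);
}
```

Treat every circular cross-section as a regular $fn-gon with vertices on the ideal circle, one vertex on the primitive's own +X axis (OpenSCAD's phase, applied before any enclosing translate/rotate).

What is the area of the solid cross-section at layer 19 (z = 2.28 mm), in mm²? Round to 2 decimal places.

493.56 mm²

At z = 2.28 mm: the cylinder: section is a regular 32-gon, circumradius r=11 (area = (32/2)·11.000²·sin(360°/32) = 377.69 mm²); the cube at (-2, 14.5) (footprint 13×7.5) is included at this height (area 97.50 mm²); the cylinder at (-3.5, 4): section is a regular 32-gon, circumradius r=7.5 (area = (32/2)·7.500²·sin(360°/32) = 175.58 mm²); Merging all regions: the regions partially overlap — summed areas 650.78 mm² minus the doubly-counted overlap 157.21 mm² gives 493.56 mm² — area = 493.56 mm². Overall, the cross-section has 2 separate islands. Net area = 493.56 mm².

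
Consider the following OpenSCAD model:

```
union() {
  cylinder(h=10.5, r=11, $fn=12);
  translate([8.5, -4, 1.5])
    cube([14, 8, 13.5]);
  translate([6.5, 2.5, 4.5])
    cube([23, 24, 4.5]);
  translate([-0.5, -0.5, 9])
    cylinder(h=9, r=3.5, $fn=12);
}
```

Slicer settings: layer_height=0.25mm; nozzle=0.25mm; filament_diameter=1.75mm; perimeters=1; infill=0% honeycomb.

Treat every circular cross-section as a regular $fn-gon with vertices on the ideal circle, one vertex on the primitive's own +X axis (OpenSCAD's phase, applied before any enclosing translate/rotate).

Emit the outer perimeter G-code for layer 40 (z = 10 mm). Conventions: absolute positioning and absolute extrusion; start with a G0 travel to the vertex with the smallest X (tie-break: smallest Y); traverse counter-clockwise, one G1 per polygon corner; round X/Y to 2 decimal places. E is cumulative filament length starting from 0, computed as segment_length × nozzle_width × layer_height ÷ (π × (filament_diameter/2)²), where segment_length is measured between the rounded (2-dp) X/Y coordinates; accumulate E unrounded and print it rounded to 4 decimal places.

At z = 10 mm: the cylinder: section is a regular 12-gon, circumradius r=11; the 14×8 cube at (8.5, -4) contributes its full rectangle; the cube at (6.5, 2.5) is not intersected at this z (z outside [4.5, 9]); the cylinder at (-0.5, -0.5): section is a regular 12-gon, circumradius r=3.5; Taking the union: the regions partially overlap (shared area 52.46 mm²), so overlapping operands fuse into one piece — 1 connected region. The outline is a single polygon with 15 vertices. Extrusion per mm of travel: 0.25 × 0.25 / (π × 0.875²) = 0.025984. Accumulating E over each segment gives final E = 2.4218.

G0 X-11.00 Y0.00 Z10.00
G1 X-9.53 Y-5.50 E0.1479
G1 X-5.50 Y-9.53 E0.2960
G1 X0.00 Y-11.00 E0.4440
G1 X5.50 Y-9.53 E0.5919
G1 X9.53 Y-5.50 E0.7400
G1 X9.93 Y-4.00 E0.7803
G1 X22.50 Y-4.00 E1.1069
G1 X22.50 Y4.00 E1.3148
G1 X9.93 Y4.00 E1.6414
G1 X9.53 Y5.50 E1.6818
G1 X5.50 Y9.53 E1.8299
G1 X0.00 Y11.00 E1.9778
G1 X-5.50 Y9.53 E2.1257
G1 X-9.53 Y5.50 E2.2738
G1 X-11.00 Y0.00 E2.4218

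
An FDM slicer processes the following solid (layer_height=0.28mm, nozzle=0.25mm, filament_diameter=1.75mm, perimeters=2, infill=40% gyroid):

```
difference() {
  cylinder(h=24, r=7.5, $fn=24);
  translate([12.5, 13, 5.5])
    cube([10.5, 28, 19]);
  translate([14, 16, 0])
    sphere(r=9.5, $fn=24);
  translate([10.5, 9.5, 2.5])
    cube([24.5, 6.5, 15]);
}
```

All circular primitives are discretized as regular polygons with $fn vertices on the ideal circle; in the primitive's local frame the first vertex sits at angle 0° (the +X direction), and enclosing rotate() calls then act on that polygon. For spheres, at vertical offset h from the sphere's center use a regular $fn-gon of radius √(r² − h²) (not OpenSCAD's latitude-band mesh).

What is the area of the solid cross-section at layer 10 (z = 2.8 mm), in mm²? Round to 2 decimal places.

174.70 mm²

At z = 2.8 mm: the r=7.5 cylinder gives a regular 24-gon of circumradius 7.5 (constant along its height) (area = (24/2)·7.500²·sin(360°/24) = 174.70 mm²); the cube at (12.5, 13) is absent (z outside [5.5, 24.5]); the sphere at (14, 16): section is a regular 24-gon, circumradius = √(r²−h²) = √(9.5²−2.8²) = 9.078 (area = (24/2)·9.078²·sin(360°/24) = 255.95 mm²); the 24.5×6.5 cube at (10.5, 9.5) contributes its full rectangle (area 159.25 mm²); Taking the first minus the rest: starting from the r=7.5 cylinder (174.70 mm²), the r=9.5 sphere at (14, 16) misses the remaining region (no effect); the 24.5×6.5 cube at (10.5, 9.5) misses the remaining region (no effect) — area = 174.70 mm². Overall, the cross-section is a single solid region. Net area = 174.70 mm².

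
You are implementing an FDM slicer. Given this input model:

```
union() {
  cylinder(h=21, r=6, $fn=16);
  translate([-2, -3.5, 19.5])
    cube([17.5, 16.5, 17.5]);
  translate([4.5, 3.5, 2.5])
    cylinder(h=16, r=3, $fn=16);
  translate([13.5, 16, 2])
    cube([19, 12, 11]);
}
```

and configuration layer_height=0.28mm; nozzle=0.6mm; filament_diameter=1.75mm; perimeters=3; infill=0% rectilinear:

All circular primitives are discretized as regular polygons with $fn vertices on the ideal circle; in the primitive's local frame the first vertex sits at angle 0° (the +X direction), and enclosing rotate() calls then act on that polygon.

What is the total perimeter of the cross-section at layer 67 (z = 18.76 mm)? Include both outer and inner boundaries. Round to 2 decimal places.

37.46 mm

At z = 18.76 mm: the cylinder: section is a regular 16-gon, circumradius r=6 (perimeter = 2·16·6.000·sin(180°/16) = 37.46 mm); the cube at (-2, -3.5) does not reach this height (z outside [19.5, 37]); the cylinder at (4.5, 3.5) is not intersected at this z (z outside [2.5, 18.5]); the cube at (13.5, 16) is not intersected at this z (z outside [2, 13]); Merging all regions: only the r=6 cylinder is present, so the union is just that shape — boundary = 37.46 mm. Overall, the cross-section is a single solid region. Total boundary length (outer) = 37.46 mm.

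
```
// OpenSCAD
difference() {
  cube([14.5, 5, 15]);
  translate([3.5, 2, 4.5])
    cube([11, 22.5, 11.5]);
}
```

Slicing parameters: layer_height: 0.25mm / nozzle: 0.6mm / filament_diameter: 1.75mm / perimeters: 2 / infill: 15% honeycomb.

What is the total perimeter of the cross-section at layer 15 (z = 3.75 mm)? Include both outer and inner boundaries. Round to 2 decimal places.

At z = 3.75 mm: the cube (footprint 14.5×5) is included at this height (perimeter 39.00 mm); the cube at (3.5, 2) does not reach this height (z outside [4.5, 16]); Subtracting the remaining from the first: none of the subtracted shapes is present at this height, so the 14.5×5 cube is unchanged — boundary = 39.00 mm. Overall, the cross-section is a single solid region. Total boundary length (outer) = 39.00 mm.

39.00 mm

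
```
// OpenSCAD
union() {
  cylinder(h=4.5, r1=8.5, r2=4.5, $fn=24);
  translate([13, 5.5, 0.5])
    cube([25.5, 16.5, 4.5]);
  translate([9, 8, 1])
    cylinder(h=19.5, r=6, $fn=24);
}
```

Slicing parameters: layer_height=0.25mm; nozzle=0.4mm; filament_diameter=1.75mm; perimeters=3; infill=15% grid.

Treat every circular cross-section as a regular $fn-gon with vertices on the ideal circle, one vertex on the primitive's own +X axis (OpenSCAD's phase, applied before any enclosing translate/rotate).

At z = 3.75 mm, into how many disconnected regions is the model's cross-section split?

2

At z = 3.75 mm: the cone contributes a regular 24-gon of circumradius 5.167 (interpolated between r1=8.5 and r2=4.5 at t=0.833); the 25.5×16.5 cube at (13, 5.5) contributes its full rectangle; the cylinder at (9, 8): section is a regular 24-gon, circumradius r=6; Taking the union: the regions partially overlap (shared area 10.49 mm²), so overlapping operands fuse into one piece — 2 connected regions. The result has 2 disconnected regions.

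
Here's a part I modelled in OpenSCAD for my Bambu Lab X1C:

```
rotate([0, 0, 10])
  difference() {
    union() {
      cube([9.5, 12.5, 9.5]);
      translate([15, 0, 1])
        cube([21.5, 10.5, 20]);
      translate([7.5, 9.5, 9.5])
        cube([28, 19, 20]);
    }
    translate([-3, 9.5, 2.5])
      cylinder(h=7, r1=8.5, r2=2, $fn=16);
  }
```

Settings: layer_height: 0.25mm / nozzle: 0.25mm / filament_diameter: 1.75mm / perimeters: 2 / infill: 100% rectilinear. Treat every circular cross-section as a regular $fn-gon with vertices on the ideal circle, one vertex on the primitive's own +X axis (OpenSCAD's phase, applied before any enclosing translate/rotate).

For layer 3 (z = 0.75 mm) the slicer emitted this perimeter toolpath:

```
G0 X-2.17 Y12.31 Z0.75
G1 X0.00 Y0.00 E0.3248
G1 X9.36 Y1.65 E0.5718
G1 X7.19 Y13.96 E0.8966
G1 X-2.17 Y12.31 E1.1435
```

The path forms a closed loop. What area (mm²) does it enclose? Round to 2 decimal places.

118.80 mm²

Apply the shoelace formula to the sequence of (X, Y) vertices; enclosed area = 118.80 mm².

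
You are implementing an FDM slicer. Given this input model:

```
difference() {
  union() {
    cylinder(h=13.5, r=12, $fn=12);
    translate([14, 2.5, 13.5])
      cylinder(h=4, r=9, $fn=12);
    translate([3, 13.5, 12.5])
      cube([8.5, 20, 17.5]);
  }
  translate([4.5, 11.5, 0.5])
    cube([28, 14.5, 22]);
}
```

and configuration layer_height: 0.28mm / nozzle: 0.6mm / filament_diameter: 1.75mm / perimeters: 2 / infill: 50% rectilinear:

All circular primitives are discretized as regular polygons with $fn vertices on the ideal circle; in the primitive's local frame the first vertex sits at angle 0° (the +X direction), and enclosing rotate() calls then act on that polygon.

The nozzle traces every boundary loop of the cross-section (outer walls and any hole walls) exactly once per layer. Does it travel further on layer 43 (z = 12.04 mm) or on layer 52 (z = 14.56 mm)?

Layer 43 (z = 12.04): the cylinder: section is a regular 12-gon, circumradius r=12 (perimeter = 2·12·12.000·sin(180°/12) = 74.54 mm); the cylinder at (14, 2.5) is absent (z outside [13.5, 17.5]); the cube at (3, 13.5) does not reach this height (z outside [12.5, 30]); Taking the union: only the r=12 cylinder is present, so the union is just that shape — boundary = 74.54 mm; the cube at (4.5, 11.5) (footprint 28×14.5) is included at this height (perimeter 85.00 mm); Taking the first minus the rest: starting from the result so far, the 28×14.5 cube at (4.5, 11.5) misses the remaining region (no effect) — boundary = 74.54 mm. So its perimeter = 74.54 mm. Layer 52 (z = 14.56): the cylinder does not reach this height (z outside [0, 13.5]); the cylinder at (14, 2.5): section is a regular 12-gon, circumradius r=9 (perimeter = 2·12·9.000·sin(180°/12) = 55.90 mm); the cube at (3, 13.5) is present — its section is the full 8.5×20 rectangle (perimeter 57.00 mm); Combining (union): the 2 present regions are separate (no shared area or edge), so areas and boundary lengths simply add and each stays a separate island — boundary = 112.90 mm; the 28×14.5 cube at (4.5, 11.5) contributes its full rectangle (perimeter 85.00 mm); Subtracting the remaining from the first: starting from that combined region, the 28×14.5 cube at (4.5, 11.5) partially overlaps it — only the 87.50 mm² overlap (of its 406.00 mm²) is removed, clipping the outline — boundary = 112.90 mm. So its perimeter = 112.90 mm. Layer 52 is larger (112.90 vs 74.54 mm).

layer 52 (z = 14.56 mm)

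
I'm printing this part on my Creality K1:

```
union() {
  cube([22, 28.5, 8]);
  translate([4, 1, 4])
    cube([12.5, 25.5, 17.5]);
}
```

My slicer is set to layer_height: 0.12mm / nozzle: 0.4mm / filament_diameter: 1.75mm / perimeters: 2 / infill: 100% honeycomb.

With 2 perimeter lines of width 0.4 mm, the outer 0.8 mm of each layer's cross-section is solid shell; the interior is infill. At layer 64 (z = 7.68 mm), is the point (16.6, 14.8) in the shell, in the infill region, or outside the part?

At z = 7.68 mm: the 22×28.5 cube contributes its full rectangle; the cube at (4, 1) is present — its section is the full 12.5×25.5 rectangle; Merging all regions: the 12.5×25.5 cube at (4, 1) lies entirely inside the 22×28.5 cube, so the union is just the 22×28.5 cube — 1 connected region. Overall, the cross-section is a single solid region. The nearest boundary edge runs (22.00, 28.50)→(22.00, 0.00); distance from the point to it = 5.40 mm. The point is inside the cross-section and 5.40 mm from the nearest boundary — more than the 0.8 mm shell width (2 × 0.4), so it's in the infill interior.

infill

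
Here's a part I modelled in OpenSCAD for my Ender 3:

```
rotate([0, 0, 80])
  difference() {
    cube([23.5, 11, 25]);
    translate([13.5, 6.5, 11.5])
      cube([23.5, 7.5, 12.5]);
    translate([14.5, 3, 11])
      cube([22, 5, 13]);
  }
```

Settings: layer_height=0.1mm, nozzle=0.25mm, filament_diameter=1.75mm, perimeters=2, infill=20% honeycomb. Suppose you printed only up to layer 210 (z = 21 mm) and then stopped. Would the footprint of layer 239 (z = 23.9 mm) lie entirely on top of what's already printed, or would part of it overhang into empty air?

Compare the two slices. At z = 21: the cube (footprint 23.5×11) is included at this height (area 258.50 mm²); the cube at (13.5, 6.5) is present — its section is the full 23.5×7.5 rectangle (area 176.25 mm²); the 22×5 cube at (14.5, 3) contributes its full rectangle (area 110.00 mm²); After the difference (first − rest): starting from the 23.5×11 cube (258.50 mm²), the 23.5×7.5 cube at (13.5, 6.5) partially overlaps it — only the 45.00 mm² overlap (of its 176.25 mm²) is removed, clipping the outline; the 22×5 cube at (14.5, 3) partially overlaps it — only the 31.50 mm² overlap (of its 110.00 mm²) is removed, clipping the outline — area = 182.00 mm²; (rotated 80° about Z; rotation is an isometry so areas/perimeters/island counts are preserved). At z = 23.9: the cube (footprint 23.5×11) is included at this height (area 258.50 mm²); the 23.5×7.5 cube at (13.5, 6.5) contributes its full rectangle (area 176.25 mm²); the 22×5 cube at (14.5, 3) contributes its full rectangle (area 110.00 mm²); Subtracting the remaining from the first: starting from the 23.5×11 cube (258.50 mm²), the 23.5×7.5 cube at (13.5, 6.5) partially overlaps it — only the 45.00 mm² overlap (of its 176.25 mm²) is removed, clipping the outline; the 22×5 cube at (14.5, 3) partially overlaps it — only the 31.50 mm² overlap (of its 110.00 mm²) is removed, clipping the outline — area = 182.00 mm²; (rotated 80° about Z; rotation is an isometry so areas/perimeters/island counts are preserved). Checking containment: the cross-section at z = 23.9 is a subset of the cross-section at z = 21.

entirely on top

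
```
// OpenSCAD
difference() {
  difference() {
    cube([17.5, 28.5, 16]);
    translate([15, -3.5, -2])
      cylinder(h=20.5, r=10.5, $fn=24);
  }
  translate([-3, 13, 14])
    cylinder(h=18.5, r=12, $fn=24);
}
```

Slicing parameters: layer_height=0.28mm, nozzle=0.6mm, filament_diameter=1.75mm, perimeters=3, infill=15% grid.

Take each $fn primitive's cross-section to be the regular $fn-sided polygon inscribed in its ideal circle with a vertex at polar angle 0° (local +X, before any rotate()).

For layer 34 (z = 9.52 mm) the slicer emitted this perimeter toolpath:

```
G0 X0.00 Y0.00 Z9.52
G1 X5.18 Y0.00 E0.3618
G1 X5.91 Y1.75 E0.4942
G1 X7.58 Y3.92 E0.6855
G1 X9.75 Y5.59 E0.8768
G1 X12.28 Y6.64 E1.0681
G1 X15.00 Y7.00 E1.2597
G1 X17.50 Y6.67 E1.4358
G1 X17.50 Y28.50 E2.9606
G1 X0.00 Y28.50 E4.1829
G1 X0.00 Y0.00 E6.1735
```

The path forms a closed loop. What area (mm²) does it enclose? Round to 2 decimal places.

Apply the shoelace formula to the sequence of (X, Y) vertices; enclosed area = 431.95 mm².

431.95 mm²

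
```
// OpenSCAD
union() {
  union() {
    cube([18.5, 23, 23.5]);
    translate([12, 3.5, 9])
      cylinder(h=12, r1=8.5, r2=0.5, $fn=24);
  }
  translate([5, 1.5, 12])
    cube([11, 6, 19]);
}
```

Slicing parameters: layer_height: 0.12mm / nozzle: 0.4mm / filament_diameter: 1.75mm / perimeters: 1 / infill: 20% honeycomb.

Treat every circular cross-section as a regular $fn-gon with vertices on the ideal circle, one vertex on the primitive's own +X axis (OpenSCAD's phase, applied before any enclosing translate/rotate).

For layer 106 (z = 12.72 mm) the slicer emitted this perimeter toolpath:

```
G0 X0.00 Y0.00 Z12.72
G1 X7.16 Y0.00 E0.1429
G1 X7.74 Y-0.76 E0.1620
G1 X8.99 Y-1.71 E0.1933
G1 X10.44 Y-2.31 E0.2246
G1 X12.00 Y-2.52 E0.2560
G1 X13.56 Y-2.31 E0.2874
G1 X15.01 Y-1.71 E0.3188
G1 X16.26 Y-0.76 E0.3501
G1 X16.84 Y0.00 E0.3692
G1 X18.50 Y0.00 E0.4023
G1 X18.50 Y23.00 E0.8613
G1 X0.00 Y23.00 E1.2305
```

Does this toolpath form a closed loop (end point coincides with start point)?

Start point (G0): (0.00, 0.00). End point (last G1): the path does not return to the start — open.

no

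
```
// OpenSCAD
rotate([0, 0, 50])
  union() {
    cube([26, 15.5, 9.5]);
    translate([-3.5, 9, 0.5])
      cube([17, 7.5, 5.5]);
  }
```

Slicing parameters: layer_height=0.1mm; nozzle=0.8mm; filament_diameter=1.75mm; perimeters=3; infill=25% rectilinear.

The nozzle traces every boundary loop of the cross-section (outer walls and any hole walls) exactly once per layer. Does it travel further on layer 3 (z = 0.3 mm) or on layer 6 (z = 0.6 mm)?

layer 6 (z = 0.6 mm)

Layer 3 (z = 0.3): the 26×15.5 cube contributes its full rectangle (perimeter 83.00 mm); the cube at (-3.5, 9) is absent (z outside [0.5, 6]); Merging all regions: only the 26×15.5 cube is present, so the union is just that shape — boundary = 83.00 mm; (whole slice rotated 50° about Z — lengths, areas and connectivity unchanged). So its perimeter = 83.00 mm. Layer 6 (z = 0.6): the cube (footprint 26×15.5) is included at this height (perimeter 83.00 mm); the cube at (-3.5, 9) is present — its section is the full 17×7.5 rectangle (perimeter 49.00 mm); Taking the union: the regions partially overlap (shared area 87.75 mm²), so the edge portions inside another operand are dropped and the merged outline is re-measured after clipping — boundary = 92.00 mm; (rotated 50° about Z; rotation is an isometry so areas/perimeters/island counts are preserved). So its perimeter = 92.00 mm. Layer 6 is larger (92.00 vs 83.00 mm).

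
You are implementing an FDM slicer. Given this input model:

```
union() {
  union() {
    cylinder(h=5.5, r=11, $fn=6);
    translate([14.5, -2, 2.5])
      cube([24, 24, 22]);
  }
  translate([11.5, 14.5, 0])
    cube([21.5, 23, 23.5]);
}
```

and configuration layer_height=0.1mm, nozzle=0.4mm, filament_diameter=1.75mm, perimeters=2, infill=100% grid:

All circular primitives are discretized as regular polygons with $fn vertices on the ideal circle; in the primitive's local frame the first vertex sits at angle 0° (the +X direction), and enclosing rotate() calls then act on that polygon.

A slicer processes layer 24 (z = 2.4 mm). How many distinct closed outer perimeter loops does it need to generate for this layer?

At z = 2.4 mm: the cylinder: section is a regular 6-gon, circumradius r=11; the cube at (14.5, -2) is not intersected at this z (z outside [2.5, 24.5]); Combining (union): only the r=11 cylinder is present, so the union is just that shape — 1 connected region; the 21.5×23 cube at (11.5, 14.5) contributes its full rectangle; Taking the union: the 2 present regions are separate (no shared area or edge), so areas and boundary lengths simply add and each stays a separate island — 2 connected regions. The result has 2 disconnected regions.

2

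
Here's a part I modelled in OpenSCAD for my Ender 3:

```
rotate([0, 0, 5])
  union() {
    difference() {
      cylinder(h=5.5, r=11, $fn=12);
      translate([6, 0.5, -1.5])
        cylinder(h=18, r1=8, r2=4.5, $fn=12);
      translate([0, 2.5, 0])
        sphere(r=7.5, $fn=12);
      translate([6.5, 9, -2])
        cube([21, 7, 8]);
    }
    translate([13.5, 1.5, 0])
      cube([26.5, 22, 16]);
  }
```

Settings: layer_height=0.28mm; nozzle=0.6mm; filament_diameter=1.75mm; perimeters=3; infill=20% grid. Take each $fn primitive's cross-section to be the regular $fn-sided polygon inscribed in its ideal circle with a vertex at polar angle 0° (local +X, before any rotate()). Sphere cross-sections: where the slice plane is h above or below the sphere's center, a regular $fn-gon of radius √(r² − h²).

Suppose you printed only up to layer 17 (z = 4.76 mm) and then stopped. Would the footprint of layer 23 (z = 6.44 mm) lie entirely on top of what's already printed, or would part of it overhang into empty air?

Compare the two slices. At z = 4.76: the r=11 cylinder gives a regular 12-gon of circumradius 11 (constant along its height) (area = (12/2)·11.000²·sin(360°/12) = 363.00 mm²); the cone at (6, 0.5) contributes a regular 12-gon of circumradius 6.783 (interpolated between r1=8 and r2=4.5 at t=0.348) (area = (12/2)·6.783²·sin(360°/12) = 138.02 mm²); the sphere at (0, 2.5): section is a regular 12-gon, circumradius = √(r²−h²) = √(7.5²−4.76²) = 5.796 (area = (12/2)·5.796²·sin(360°/12) = 100.78 mm²); the 21×7 cube at (6.5, 9) contributes its full rectangle (area 147.00 mm²); After the difference (first − rest): starting from the r=11 cylinder (363.00 mm²), the cone at (6, 0.5) partially overlaps it — only the 121.12 mm² overlap (of its 138.02 mm²) is removed, clipping the outline; the r=7.5 sphere at (0, 2.5) partially overlaps it — only the 56.54 mm² overlap (of its 100.78 mm²) is removed, clipping the outline; the 21×7 cube at (6.5, 9) misses the remaining region (no effect) — area = 185.34 mm²; the 26.5×22 cube at (13.5, 1.5) contributes its full rectangle (area 583.00 mm²); Combining (union): the 2 present regions are separate (no shared area or edge), so areas and boundary lengths simply add and each stays a separate island — area = 768.34 mm²; (whole slice rotated 5° about Z — lengths, areas and connectivity unchanged). At z = 6.44: the cylinder is not intersected at this z (z outside [0, 5.5]); the cone at (6, 0.5) (r1=8→r2=4.5) has section circumradius 6.456 here — a regular 12-gon (area = (12/2)·6.456²·sin(360°/12) = 125.04 mm²); the r=7.5 sphere at (0, 2.5) slices to a regular 12-gon of circumradius 3.844 (√(r²−h²) with h=6.44 from center) (area = (12/2)·3.844²·sin(360°/12) = 44.33 mm²); the cube at (6.5, 9) is absent (z outside [-2, 6]); After the difference (first − rest): the first operand is absent here, so nothing remains; the cube at (13.5, 1.5) is present — its section is the full 26.5×22 rectangle (area 583.00 mm²); Merging all regions: only the 26.5×22 cube at (13.5, 1.5) is present, so the union is just that shape — area = 583.00 mm²; (whole slice rotated 5° about Z — lengths, areas and connectivity unchanged). Checking containment: the cross-section at z = 6.44 is a subset of the cross-section at z = 4.76.

entirely on top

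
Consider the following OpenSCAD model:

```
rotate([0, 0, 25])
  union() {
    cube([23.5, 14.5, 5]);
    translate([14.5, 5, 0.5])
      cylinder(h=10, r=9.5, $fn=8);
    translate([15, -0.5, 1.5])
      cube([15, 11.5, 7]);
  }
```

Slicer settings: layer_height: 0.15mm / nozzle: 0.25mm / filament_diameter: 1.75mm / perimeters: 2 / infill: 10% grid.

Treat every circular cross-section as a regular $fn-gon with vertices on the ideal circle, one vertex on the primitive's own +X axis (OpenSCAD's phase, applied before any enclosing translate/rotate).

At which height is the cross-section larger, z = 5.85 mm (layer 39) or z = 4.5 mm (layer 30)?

layer 30 (z = 4.5 mm)

Layer 39 (z = 5.85): the cube does not reach this height (z outside [0, 5]); the r=9.5 cylinder at (14.5, 5) contributes a regular 8-gon of circumradius 9.5 (area = (8/2)·9.500²·sin(360°/8) = 255.27 mm²); the 15×11.5 cube at (15, -0.5) contributes its full rectangle (area 172.50 mm²); Combining (union): the regions partially overlap — summed areas 427.77 mm² minus the doubly-counted overlap 89.78 mm² gives 337.99 mm² — area = 337.99 mm²; (whole slice rotated 25° about Z — lengths, areas and connectivity unchanged). So its area = 337.99 mm². Layer 30 (z = 4.5): the cube (footprint 23.5×14.5) is included at this height (area 340.75 mm²); the r=9.5 cylinder at (14.5, 5) gives a regular 8-gon of circumradius 9.5 (constant along its height) (area = (8/2)·9.500²·sin(360°/8) = 255.27 mm²); the 15×11.5 cube at (15, -0.5) contributes its full rectangle (area 172.50 mm²); Taking the union: the regions partially overlap — summed areas 768.52 mm² minus the doubly-counted overlap 309.19 mm² gives 459.33 mm² — area = 459.33 mm²; (rotated 25° about Z; rotation is an isometry so areas/perimeters/island counts are preserved). So its area = 459.33 mm². Layer 30 is larger (459.33 vs 337.99 mm²).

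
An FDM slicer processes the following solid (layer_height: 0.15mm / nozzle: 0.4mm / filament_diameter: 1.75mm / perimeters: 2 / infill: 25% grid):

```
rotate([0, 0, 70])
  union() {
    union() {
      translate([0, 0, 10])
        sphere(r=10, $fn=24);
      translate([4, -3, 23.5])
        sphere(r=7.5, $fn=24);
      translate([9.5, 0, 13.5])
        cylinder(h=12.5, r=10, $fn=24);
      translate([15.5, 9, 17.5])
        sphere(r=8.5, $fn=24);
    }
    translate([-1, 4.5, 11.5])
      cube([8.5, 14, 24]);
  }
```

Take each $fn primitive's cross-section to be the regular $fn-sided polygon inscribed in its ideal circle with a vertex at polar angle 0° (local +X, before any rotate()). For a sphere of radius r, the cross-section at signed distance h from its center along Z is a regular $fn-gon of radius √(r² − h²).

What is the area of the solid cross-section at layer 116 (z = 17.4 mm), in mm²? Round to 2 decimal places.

At z = 17.4 mm: the r=10 sphere slices to a regular 24-gon of circumradius 6.726 (√(r²−h²) with h=7.4 from center) (area = (24/2)·6.726²·sin(360°/24) = 140.51 mm²); the sphere at (4, -3): section is a regular 24-gon, circumradius = √(r²−h²) = √(7.5²−6.1²) = 4.363 (area = (24/2)·4.363²·sin(360°/24) = 59.13 mm²); the cylinder at (9.5, 0): section is a regular 24-gon, circumradius r=10 (area = (24/2)·10.000²·sin(360°/24) = 310.58 mm²); the r=8.5 sphere at (15.5, 9) contributes a regular 24-gon of circumradius √(8.5²−0.1²) = 8.499 (area = (24/2)·8.499²·sin(360°/24) = 224.37 mm²); Taking the union: the regions partially overlap — summed areas 734.59 mm² minus the doubly-counted overlap 203.09 mm² gives 531.50 mm² — area = 531.50 mm²; the cube at (-1, 4.5) is present — its section is the full 8.5×14 rectangle (area 119.00 mm²); Combining (union): the regions partially overlap — summed areas 650.50 mm² minus the doubly-counted overlap 29.11 mm² gives 621.40 mm² — area = 621.40 mm²; (rotated 70° about Z; rotation is an isometry so areas/perimeters/island counts are preserved). Overall, the cross-section is a single solid region. Net area = 621.40 mm².

621.40 mm²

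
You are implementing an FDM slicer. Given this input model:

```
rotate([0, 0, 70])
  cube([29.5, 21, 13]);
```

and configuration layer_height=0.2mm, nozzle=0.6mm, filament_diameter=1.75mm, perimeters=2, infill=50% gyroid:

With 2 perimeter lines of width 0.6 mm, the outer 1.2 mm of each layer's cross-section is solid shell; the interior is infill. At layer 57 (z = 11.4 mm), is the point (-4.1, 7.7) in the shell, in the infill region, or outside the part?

At z = 11.4 mm: the 29.5×21 cube contributes its full rectangle; (rotated 70° about Z; rotation is an isometry so areas/perimeters/island counts are preserved). Overall, the cross-section is a single solid region. Undo the 70° rotation: the query point maps to (5.833, 6.486) in the un-rotated model frame. The nearest boundary edge runs (0.00, 21.00)→(0.00, 0.00); distance from the point to it = 5.83 mm. The point is inside the cross-section and 5.83 mm from the nearest boundary — more than the 1.2 mm shell width (2 × 0.6), so it's in the infill interior.

infill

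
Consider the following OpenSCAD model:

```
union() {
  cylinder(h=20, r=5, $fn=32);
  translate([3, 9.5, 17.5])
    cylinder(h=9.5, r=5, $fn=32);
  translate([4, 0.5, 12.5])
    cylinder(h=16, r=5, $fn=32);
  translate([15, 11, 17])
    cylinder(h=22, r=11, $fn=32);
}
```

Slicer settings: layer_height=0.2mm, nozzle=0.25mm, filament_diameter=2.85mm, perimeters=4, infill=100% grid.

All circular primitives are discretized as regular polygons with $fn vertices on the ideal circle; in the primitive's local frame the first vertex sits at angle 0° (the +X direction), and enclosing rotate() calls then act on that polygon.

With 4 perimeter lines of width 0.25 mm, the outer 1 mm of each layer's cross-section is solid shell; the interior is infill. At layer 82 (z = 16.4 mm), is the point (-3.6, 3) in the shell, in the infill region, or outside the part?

At z = 16.4 mm: the r=5 cylinder contributes a regular 32-gon of circumradius 5; the cylinder at (3, 9.5) is absent (z outside [17.5, 27]); the r=5 cylinder at (4, 0.5) gives a regular 32-gon of circumradius 5 (constant along its height); the cylinder at (15, 11) is absent (z outside [17, 39]); Combining (union): the regions partially overlap (shared area 38.98 mm²), so overlapping operands fuse into one piece — 1 connected region. Overall, the cross-section is a single solid region. The nearest boundary edge runs (-4.16, 2.78)→(-3.54, 3.54); distance from the point to it = 0.29 mm. The point is inside the cross-section, 0.29 mm from the nearest boundary — within the 1 mm shell band (4 × 0.25).

shell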